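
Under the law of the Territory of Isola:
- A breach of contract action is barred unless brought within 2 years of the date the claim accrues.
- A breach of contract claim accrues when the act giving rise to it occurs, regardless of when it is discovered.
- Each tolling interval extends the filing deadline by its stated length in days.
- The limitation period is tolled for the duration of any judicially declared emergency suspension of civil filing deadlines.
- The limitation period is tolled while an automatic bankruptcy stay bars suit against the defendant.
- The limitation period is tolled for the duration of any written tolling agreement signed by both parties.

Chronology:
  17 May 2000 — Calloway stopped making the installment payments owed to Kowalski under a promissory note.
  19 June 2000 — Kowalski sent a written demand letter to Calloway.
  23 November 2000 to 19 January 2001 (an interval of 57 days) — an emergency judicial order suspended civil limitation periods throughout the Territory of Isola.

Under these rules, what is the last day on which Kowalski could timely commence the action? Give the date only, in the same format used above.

The claim accrued on 17 May 2000, when the wrongful act occurred.
The untolled deadline — 2 years after 17 May 2000 — is 17 May 2002.
Because the emergency suspension of filing deadlines ran from 23 November 2000 to 19 January 2001, the deadline is extended by 57 days to 13 July 2002.
The other events in the timeline have no effect on the limitation period under the stated rules.

13 July 2002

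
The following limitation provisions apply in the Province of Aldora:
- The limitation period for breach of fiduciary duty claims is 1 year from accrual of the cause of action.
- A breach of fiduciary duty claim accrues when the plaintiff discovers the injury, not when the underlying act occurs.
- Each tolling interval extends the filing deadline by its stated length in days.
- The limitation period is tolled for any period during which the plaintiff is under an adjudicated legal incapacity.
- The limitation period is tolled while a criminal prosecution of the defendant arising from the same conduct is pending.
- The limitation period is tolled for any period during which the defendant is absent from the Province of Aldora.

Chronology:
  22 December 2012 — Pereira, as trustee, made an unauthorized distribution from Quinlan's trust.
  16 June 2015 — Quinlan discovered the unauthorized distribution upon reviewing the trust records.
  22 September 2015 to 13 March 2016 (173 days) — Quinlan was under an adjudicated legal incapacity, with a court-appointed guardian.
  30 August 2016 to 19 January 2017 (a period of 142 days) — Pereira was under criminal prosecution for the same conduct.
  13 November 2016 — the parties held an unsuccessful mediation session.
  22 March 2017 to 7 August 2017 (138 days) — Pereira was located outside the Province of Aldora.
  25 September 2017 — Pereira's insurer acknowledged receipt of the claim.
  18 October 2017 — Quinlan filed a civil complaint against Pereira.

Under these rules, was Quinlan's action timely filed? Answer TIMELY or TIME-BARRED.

Accrual is tied to discovery, so the period began on 16 June 2015 rather than on 22 December 2012 when the act occurred.
The untolled deadline — 1 year after 16 June 2015 — is 16 June 2016.
The plaintiff's legal incapacity from 22 September 2015 to 13 March 2016 tolled the period for 173 days, extending the deadline to 6 December 2016.
The pending criminal prosecution from 30 August 2016 to 19 January 2017 tolled the period for 142 days, extending the deadline to 27 April 2017.
The defendant's absence from the jurisdiction from 22 March 2017 to 7 August 2017 tolled the period for 138 days, extending the deadline to 12 September 2017.
The other events in the timeline have no effect on the limitation period under the stated rules.
Quinlan filed on 18 October 2017, after the 12 September 2017 deadline, so the action is time-barred.

TIME-BARRED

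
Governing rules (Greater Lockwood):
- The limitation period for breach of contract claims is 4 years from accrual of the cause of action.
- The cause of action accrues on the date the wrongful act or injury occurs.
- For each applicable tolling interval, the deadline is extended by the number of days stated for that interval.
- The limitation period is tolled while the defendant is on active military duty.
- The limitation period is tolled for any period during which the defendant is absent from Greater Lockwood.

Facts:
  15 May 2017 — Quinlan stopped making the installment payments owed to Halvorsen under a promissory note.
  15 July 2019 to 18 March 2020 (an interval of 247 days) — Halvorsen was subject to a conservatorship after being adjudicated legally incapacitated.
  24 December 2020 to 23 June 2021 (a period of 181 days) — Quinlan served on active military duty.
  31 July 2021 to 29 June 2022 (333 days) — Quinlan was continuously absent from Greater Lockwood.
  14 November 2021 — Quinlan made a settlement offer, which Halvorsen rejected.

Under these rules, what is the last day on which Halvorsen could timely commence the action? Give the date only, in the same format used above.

The limitation period began to run on 15 May 2017.
Adding the 4 years base period to 15 May 2017 gives a deadline of 15 May 2021, before any tolling.
The period was tolled for 181 days by the defendant's active military service (24 December 2020 to 23 June 2021), pushing the deadline to 12 November 2021.
The defendant's absence from the jurisdiction from 31 July 2021 to 29 June 2022 tolled the period for 333 days, extending the deadline to 11 October 2022.
No stated provision tolls the period for the plaintiff's incapacity, so the interval from 15 July 2019 to 18 March 2020 has no effect on the deadline.
Nothing else in the chronology tolls or restarts the period.

11 October 2022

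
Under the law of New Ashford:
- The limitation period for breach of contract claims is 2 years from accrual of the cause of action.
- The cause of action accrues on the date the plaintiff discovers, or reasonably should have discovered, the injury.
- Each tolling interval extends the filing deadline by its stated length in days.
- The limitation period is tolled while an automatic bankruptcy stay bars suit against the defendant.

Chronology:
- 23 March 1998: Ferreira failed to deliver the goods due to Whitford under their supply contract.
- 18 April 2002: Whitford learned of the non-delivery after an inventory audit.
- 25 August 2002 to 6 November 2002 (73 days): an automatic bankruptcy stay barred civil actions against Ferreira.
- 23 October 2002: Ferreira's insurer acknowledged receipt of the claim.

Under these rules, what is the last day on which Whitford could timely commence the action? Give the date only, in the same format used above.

30 June 2004

Accrual is tied to discovery, so the period began on 18 April 2002 rather than on 23 March 1998 when the act occurred.
The untolled deadline — 2 years after 18 April 2002 — is 18 April 2004.
The period was tolled for 73 days by the automatic bankruptcy stay (25 August 2002 to 6 November 2002), pushing the deadline to 30 June 2004.
Nothing else in the chronology tolls or restarts the period.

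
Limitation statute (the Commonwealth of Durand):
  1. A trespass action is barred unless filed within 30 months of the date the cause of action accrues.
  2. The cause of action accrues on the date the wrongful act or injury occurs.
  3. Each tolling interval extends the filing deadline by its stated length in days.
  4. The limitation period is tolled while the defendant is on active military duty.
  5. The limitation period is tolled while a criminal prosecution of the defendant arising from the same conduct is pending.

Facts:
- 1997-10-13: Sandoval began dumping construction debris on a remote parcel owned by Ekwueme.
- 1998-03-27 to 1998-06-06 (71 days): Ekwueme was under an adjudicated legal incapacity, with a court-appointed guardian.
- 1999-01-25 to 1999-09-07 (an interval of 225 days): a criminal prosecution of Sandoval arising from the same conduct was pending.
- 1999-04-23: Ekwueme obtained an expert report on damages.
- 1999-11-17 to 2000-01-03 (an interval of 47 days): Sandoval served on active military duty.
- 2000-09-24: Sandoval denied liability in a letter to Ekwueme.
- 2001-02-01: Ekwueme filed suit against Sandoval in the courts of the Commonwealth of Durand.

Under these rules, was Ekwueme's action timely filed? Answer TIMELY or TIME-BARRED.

The cause of action accrued on 1997-10-13, the date of the act.
The untolled deadline — 30 months after 1997-10-13 — is 2000-04-13.
Because the pending criminal prosecution ran from 1999-01-25 to 1999-09-07, the deadline is extended by 225 days to 2000-11-24.
The defendant's active military service from 1999-11-17 to 2000-01-03 tolled the period for 47 days, extending the deadline to 2001-01-10.
The plaintiff's legal incapacity from 1998-03-27 to 1998-06-06 does not toll the period, because no stated rule makes the plaintiff's incapacity a tolling event.
None of the other events listed affects the running of the period under the stated rules.
Ekwueme filed on 2001-02-01, after the 2001-01-10 deadline, so the action is time-barred.

TIME-BARRED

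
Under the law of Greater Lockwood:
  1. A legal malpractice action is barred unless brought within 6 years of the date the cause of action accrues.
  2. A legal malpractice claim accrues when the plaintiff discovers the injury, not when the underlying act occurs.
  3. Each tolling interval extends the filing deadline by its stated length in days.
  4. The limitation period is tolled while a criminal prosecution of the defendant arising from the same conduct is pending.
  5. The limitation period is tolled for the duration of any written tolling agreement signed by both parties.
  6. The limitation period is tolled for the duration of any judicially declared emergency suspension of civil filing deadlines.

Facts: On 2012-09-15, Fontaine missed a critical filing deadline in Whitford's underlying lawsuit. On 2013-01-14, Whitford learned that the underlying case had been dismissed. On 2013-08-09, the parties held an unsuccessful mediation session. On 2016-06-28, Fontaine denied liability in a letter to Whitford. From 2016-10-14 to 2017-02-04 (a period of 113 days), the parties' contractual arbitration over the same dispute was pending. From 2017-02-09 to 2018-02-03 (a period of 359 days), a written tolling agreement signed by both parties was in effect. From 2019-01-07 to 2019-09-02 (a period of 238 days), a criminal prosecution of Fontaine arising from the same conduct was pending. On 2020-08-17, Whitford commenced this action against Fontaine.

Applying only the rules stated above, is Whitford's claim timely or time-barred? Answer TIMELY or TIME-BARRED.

Accrual is tied to discovery, so the period began on 2013-01-14 rather than on 2012-09-15 when the act occurred.
Adding the 6 years base period to 2013-01-14 gives a deadline of 2019-01-14, before any tolling.
Because the written tolling agreement ran from 2017-02-09 to 2018-02-03, the deadline is extended by 359 days to 2020-01-08.
Because the pending criminal prosecution ran from 2019-01-07 to 2019-09-02, the deadline is extended by 238 days to 2020-09-02.
The pending related arbitration from 2016-10-14 to 2017-02-04 does not toll the period, because no stated rule makes a pending arbitration a tolling event.
Nothing else in the chronology tolls or restarts the period.
Filing on 2020-08-17 beat the 2020-09-02 deadline — the action is timely.

TIMELY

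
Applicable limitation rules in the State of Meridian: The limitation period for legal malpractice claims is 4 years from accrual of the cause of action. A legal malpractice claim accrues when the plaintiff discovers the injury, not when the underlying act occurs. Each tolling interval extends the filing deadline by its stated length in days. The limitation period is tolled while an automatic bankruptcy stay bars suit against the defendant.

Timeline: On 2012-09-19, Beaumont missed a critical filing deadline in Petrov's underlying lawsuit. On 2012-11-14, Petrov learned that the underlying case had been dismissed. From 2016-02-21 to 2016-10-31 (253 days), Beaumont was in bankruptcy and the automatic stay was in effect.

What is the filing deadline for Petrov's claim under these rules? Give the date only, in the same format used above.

2017-07-25

The claim did not accrue until Petrov discovered the injury on 2012-11-14; the 2012-09-19 act date does not start the clock under the stated rule.
The untolled deadline — 4 years after 2012-11-14 — is 2016-11-14.
The automatic bankruptcy stay from 2016-02-21 to 2016-10-31 tolled the period for 253 days, extending the deadline to 2017-07-25.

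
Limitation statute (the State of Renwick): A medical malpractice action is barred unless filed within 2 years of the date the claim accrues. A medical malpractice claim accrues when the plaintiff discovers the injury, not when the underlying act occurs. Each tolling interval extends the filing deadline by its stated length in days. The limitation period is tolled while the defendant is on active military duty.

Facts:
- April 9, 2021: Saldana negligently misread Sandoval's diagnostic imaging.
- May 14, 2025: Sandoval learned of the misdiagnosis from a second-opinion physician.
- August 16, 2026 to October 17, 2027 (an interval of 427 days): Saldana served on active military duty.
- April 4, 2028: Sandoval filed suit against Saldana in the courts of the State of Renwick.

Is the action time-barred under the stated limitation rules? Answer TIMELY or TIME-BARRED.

The claim did not accrue until Sandoval discovered the injury on May 14, 2025; the April 9, 2021 act date does not start the clock under the stated rule.
Adding the 2 years base period to May 14, 2025 gives a deadline of May 14, 2027, before any tolling.
The defendant's active military service from August 16, 2026 to October 17, 2027 tolled the period for 427 days, extending the deadline to July 14, 2028.
Filing on April 4, 2028 beat the July 14, 2028 deadline — the action is timely.

TIMELY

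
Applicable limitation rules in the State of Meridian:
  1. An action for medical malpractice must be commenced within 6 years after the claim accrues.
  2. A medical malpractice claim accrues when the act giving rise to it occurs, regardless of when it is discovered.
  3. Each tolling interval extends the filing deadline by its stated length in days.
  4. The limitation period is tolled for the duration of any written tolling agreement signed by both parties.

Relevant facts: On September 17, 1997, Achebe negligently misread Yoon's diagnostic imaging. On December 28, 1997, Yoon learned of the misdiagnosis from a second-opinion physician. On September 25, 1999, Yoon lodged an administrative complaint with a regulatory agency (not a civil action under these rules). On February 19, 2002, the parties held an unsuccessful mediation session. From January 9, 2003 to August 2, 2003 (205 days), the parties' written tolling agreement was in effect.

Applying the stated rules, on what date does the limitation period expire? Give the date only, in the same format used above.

April 9, 2004

The claim accrued on September 17, 1997, when the wrongful act occurred; under the stated occurrence rule the December 28, 1997 discovery does not delay accrual.
The untolled deadline — 6 years after September 17, 1997 — is September 17, 2003.
Because the written tolling agreement ran from January 9, 2003 to August 2, 2003, the deadline is extended by 205 days to April 9, 2004.
Nothing else in the chronology tolls or restarts the period.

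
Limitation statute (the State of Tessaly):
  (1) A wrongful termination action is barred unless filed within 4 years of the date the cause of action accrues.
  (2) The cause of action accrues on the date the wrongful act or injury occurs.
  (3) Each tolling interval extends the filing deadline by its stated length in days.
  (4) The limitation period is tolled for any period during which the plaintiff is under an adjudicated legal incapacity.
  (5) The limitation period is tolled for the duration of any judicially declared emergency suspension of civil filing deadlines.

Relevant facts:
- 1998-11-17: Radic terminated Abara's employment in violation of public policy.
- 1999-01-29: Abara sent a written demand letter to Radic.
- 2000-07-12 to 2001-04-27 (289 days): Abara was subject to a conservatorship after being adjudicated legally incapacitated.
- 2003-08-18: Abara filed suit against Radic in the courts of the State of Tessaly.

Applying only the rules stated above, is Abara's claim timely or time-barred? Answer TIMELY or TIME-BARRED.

The claim accrued on 1998-11-17, when the wrongful act occurred.
The untolled deadline — 4 years after 1998-11-17 — is 2002-11-17.
Because the plaintiff's legal incapacity ran from 2000-07-12 to 2001-04-27, the deadline is extended by 289 days to 2003-09-02.
The other events in the timeline have no effect on the limitation period under the stated rules.
Abara filed on 2003-08-18, before the 2003-09-02 deadline, so the action is timely.

TIMELY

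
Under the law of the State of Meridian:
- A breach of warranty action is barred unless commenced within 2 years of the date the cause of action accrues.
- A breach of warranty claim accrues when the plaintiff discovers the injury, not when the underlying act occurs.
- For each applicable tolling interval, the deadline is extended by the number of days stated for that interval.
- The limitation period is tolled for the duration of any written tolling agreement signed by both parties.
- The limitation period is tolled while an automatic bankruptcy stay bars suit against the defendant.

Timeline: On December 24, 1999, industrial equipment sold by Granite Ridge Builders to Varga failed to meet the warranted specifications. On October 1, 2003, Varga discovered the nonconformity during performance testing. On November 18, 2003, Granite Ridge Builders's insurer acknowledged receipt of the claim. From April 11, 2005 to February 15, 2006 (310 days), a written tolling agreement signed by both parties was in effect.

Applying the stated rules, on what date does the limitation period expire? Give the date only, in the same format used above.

August 7, 2006

Accrual is tied to discovery, so the period began on October 1, 2003 rather than on December 24, 1999 when the act occurred.
The untolled deadline — 2 years after October 1, 2003 — is October 1, 2005.
The written tolling agreement from April 11, 2005 to February 15, 2006 tolled the period for 310 days, extending the deadline to August 7, 2006.
The other events in the timeline have no effect on the limitation period under the stated rules.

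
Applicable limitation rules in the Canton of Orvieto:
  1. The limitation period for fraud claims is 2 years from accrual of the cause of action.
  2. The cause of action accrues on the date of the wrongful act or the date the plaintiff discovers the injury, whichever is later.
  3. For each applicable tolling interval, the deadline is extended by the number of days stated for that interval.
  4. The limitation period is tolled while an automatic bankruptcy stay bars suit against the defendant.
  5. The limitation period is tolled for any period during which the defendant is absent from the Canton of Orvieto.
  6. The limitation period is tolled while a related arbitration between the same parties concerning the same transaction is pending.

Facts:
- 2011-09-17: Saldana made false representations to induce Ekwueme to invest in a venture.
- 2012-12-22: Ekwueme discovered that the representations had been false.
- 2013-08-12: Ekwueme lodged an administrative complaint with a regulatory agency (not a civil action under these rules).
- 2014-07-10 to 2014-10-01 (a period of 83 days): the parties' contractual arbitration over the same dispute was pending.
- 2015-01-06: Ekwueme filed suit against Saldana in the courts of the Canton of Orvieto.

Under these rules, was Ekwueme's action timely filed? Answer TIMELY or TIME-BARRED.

Because discovery on 2012-12-22 post-dates the 2011-09-17 act, accrual under the later-of rule falls on 2012-12-22.
Adding the 2 years base period to 2012-12-22 gives a deadline of 2014-12-22, before any tolling.
Because the pending related arbitration ran from 2014-07-10 to 2014-10-01, the deadline is extended by 83 days to 2015-03-15.
None of the other events listed affects the running of the period under the stated rules.
The 2015-01-06 filing precedes the 2015-03-15 deadline; the claim is timely.

TIMELY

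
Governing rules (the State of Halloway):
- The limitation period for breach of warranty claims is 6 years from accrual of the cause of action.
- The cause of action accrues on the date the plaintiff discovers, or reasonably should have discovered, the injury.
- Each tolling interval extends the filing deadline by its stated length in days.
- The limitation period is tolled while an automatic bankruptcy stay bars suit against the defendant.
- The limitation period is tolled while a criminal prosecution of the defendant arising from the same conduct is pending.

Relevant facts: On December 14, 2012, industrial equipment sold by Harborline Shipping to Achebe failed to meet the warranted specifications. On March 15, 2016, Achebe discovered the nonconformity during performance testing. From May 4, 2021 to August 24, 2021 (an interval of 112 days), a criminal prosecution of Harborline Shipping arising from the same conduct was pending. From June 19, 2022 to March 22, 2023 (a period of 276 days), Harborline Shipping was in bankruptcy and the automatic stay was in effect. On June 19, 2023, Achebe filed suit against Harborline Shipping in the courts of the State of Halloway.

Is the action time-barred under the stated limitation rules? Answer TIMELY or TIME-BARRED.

TIME-BARRED

Under the discovery rule, the claim accrued on March 15, 2016, when Achebe discovered the injury — not on the December 14, 2012 date of the underlying act.
6 years from March 15, 2016 is March 15, 2022.
The period was tolled for 112 days by the pending criminal prosecution (May 4, 2021 to August 24, 2021), pushing the deadline to July 5, 2022.
The automatic bankruptcy stay from June 19, 2022 to March 22, 2023 tolled the period for 276 days, extending the deadline to April 7, 2023.
Filing on June 19, 2023 missed the April 7, 2023 deadline — the action is time-barred.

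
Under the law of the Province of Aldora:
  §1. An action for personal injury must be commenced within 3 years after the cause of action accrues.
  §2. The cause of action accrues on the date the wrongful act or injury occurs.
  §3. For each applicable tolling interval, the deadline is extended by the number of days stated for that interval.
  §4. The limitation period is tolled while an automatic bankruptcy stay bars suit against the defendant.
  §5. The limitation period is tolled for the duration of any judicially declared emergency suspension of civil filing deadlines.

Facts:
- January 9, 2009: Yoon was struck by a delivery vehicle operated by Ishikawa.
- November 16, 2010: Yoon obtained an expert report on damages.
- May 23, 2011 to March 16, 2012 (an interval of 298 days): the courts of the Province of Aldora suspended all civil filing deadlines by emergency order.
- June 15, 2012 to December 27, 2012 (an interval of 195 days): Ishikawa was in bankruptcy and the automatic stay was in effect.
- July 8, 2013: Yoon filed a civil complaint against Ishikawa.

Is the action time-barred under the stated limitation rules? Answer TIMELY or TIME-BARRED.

TIME-BARRED

The claim accrued on January 9, 2009, when the wrongful act occurred.
3 years from January 9, 2009 is January 9, 2012.
The emergency suspension of filing deadlines from May 23, 2011 to March 16, 2012 tolled the period for 298 days, extending the deadline to November 2, 2012.
Because the automatic bankruptcy stay ran from June 15, 2012 to December 27, 2012, the deadline is extended by 195 days to May 16, 2013.
The other events in the timeline have no effect on the limitation period under the stated rules.
Yoon filed on July 8, 2013, after the May 16, 2013 deadline, so the action is time-barred.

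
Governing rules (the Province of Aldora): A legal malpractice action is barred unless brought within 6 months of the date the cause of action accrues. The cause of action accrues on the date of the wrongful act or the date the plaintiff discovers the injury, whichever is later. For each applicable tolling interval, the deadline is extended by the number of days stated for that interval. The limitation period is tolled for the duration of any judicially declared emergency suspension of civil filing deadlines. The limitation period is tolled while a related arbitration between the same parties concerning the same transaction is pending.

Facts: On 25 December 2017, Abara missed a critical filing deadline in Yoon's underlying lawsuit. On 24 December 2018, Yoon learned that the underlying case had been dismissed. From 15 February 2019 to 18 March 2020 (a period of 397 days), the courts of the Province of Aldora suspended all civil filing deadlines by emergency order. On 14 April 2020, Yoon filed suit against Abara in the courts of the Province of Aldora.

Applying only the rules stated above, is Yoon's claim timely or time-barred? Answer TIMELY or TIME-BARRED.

TIMELY

Because discovery on 24 December 2018 post-dates the 25 December 2017 act, accrual under the later-of rule falls on 24 December 2018.
The untolled deadline — 6 months after 24 December 2018 — is 24 June 2019.
The emergency suspension of filing deadlines from 15 February 2019 to 18 March 2020 tolled the period for 397 days, extending the deadline to 25 July 2020.
The 14 April 2020 filing precedes the 25 July 2020 deadline; the claim is timely.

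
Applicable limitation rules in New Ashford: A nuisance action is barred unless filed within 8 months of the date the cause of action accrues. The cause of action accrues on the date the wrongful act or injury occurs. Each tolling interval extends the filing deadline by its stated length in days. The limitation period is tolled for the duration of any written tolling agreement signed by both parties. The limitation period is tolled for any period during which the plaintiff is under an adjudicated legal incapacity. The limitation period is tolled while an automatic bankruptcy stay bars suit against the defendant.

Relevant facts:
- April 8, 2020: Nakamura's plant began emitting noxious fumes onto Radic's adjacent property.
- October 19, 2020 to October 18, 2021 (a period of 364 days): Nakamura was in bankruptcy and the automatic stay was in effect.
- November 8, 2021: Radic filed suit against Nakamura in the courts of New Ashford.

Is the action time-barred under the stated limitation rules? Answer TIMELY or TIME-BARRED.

TIMELY

The cause of action accrued on April 8, 2020, the date of the act.
Adding the 8 months base period to April 8, 2020 gives a deadline of December 8, 2020, before any tolling.
Because the automatic bankruptcy stay ran from October 19, 2020 to October 18, 2021, the deadline is extended by 364 days to December 7, 2021.
The November 8, 2021 filing precedes the December 7, 2021 deadline; the claim is timely.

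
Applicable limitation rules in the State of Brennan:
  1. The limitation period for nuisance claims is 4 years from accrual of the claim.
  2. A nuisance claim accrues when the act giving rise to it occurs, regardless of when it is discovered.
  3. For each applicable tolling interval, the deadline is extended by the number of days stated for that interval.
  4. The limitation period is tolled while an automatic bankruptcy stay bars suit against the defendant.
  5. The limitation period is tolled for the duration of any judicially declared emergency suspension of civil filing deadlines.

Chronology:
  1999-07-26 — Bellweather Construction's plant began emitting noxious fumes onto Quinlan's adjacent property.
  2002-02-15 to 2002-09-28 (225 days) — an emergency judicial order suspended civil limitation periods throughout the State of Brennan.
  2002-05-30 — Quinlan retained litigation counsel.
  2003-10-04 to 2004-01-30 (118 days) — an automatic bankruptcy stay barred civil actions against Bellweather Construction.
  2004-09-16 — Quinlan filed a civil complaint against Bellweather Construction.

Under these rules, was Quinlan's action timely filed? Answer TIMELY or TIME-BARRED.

TIME-BARRED

The claim accrued on 1999-07-26, when the wrongful act occurred.
4 years from 1999-07-26 is 2003-07-26.
The period was tolled for 225 days by the emergency suspension of filing deadlines (2002-02-15 to 2002-09-28), pushing the deadline to 2004-03-07.
Because the automatic bankruptcy stay ran from 2003-10-04 to 2004-01-30, the deadline is extended by 118 days to 2004-07-03.
The other events in the timeline have no effect on the limitation period under the stated rules.
The 2004-09-16 filing falls after the 2004-07-03 deadline; the claim is time-barred.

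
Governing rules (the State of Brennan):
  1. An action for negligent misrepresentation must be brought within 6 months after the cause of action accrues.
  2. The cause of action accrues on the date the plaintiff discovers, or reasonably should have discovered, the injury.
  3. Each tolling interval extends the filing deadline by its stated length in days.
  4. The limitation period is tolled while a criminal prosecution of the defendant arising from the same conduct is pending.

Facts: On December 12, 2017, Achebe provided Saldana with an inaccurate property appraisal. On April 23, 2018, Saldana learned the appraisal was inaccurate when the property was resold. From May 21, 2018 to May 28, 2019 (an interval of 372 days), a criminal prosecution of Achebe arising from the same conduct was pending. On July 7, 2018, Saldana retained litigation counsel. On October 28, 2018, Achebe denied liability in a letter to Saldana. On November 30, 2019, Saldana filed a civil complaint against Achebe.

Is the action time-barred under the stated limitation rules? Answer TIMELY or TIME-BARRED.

The claim did not accrue until Saldana discovered the injury on April 23, 2018; the December 12, 2017 act date does not start the clock under the stated rule.
6 months from April 23, 2018 is October 23, 2018.
The pending criminal prosecution from May 21, 2018 to May 28, 2019 tolled the period for 372 days, extending the deadline to October 30, 2019.
None of the other events listed affects the running of the period under the stated rules.
Filing on November 30, 2019 missed the October 30, 2019 deadline — the action is time-barred.

TIME-BARRED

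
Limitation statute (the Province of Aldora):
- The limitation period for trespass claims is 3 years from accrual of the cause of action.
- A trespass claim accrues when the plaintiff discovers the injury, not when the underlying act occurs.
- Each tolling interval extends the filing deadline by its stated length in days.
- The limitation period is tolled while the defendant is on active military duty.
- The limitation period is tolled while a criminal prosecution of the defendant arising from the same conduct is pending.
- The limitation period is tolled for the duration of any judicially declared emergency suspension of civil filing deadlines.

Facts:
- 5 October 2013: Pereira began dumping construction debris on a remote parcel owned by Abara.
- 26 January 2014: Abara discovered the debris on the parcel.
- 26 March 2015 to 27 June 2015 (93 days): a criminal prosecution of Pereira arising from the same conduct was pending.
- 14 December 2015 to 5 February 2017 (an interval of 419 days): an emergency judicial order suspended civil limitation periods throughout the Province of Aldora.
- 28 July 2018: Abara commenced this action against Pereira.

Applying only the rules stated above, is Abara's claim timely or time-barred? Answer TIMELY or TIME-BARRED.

TIME-BARRED

The claim did not accrue until Abara discovered the injury on 26 January 2014; the 5 October 2013 act date does not start the clock under the stated rule.
3 years from 26 January 2014 is 26 January 2017.
The period was tolled for 93 days by the pending criminal prosecution (26 March 2015 to 27 June 2015), pushing the deadline to 29 April 2017.
Because the emergency suspension of filing deadlines ran from 14 December 2015 to 5 February 2017, the deadline is extended by 419 days to 22 June 2018.
Abara filed on 28 July 2018, after the 22 June 2018 deadline, so the action is time-barred.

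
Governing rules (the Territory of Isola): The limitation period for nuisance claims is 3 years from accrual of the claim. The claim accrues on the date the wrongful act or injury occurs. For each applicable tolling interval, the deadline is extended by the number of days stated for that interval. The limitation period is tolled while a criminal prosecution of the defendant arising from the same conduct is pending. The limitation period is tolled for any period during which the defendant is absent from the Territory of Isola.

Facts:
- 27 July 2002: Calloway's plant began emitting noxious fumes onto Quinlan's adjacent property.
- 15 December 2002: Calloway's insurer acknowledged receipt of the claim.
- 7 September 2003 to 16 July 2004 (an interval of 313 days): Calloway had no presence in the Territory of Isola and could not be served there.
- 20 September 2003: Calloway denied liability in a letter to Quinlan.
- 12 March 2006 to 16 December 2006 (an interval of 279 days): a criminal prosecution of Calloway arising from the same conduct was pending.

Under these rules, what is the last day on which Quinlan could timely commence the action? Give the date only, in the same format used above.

The limitation period began to run on 27 July 2002.
Adding the 3 years base period to 27 July 2002 gives a deadline of 27 July 2005, before any tolling.
The defendant's absence from the jurisdiction from 7 September 2003 to 16 July 2004 tolled the period for 313 days, extending the deadline to 5 June 2006.
The pending criminal prosecution from 12 March 2006 to 16 December 2006 tolled the period for 279 days, extending the deadline to 11 March 2007.
None of the other events listed affects the running of the period under the stated rules.

11 March 2007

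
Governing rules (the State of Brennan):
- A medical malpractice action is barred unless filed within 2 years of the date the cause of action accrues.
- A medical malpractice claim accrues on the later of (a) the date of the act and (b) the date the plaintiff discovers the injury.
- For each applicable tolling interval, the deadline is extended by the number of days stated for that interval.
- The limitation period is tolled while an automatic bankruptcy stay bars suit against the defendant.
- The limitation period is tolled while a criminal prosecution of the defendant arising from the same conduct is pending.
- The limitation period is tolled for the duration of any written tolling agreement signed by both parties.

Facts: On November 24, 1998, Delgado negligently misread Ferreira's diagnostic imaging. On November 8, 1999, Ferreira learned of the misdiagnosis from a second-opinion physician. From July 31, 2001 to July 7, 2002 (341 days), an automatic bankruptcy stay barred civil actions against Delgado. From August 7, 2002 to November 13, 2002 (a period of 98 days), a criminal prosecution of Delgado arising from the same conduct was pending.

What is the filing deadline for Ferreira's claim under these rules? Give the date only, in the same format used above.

Taking the later of the act (November 24, 1998) and discovery (November 8, 1999), the claim accrued on November 8, 1999.
2 years from November 8, 1999 is November 8, 2001.
Because the automatic bankruptcy stay ran from July 31, 2001 to July 7, 2002, the deadline is extended by 341 days to October 15, 2002.
The pending criminal prosecution from August 7, 2002 to November 13, 2002 tolled the period for 98 days, extending the deadline to January 21, 2003.

January 21, 2003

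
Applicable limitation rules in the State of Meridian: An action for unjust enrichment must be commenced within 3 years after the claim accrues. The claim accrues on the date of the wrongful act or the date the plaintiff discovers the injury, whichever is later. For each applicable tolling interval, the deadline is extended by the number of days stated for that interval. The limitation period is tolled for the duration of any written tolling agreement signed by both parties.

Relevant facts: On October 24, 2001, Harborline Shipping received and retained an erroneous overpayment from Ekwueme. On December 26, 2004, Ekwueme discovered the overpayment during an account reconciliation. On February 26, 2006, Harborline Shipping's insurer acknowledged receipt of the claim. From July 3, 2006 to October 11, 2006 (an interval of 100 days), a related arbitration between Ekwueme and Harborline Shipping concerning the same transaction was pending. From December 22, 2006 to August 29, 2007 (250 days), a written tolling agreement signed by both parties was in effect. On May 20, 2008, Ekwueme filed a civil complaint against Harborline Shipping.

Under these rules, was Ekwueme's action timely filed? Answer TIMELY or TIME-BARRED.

TIMELY

The claim accrued on December 26, 2004 — the later of the October 24, 2001 act and the December 26, 2004 discovery.
Adding the 3 years base period to December 26, 2004 gives a deadline of December 26, 2007, before any tolling.
The written tolling agreement from December 22, 2006 to August 29, 2007 tolled the period for 250 days, extending the deadline to September 1, 2008.
The pending related arbitration from July 3, 2006 to October 11, 2006 does not toll the period, because no stated rule makes a pending arbitration a tolling event.
None of the other events listed affects the running of the period under the stated rules.
The May 20, 2008 filing precedes the September 1, 2008 deadline; the claim is timely.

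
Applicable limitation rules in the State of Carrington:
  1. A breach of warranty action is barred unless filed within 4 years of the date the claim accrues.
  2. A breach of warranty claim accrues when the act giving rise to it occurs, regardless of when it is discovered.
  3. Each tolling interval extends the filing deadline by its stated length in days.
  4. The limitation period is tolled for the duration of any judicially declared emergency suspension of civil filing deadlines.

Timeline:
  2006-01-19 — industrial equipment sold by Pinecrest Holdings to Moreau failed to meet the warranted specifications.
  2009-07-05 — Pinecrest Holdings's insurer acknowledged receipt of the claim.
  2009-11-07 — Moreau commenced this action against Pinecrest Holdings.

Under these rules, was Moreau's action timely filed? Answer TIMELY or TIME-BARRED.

The claim accrued on 2006-01-19, when the wrongful act occurred.
The untolled deadline — 4 years after 2006-01-19 — is 2010-01-19.
Nothing else in the chronology tolls or restarts the period.
Filing on 2009-11-07 beat the 2010-01-19 deadline — the action is timely.

TIMELY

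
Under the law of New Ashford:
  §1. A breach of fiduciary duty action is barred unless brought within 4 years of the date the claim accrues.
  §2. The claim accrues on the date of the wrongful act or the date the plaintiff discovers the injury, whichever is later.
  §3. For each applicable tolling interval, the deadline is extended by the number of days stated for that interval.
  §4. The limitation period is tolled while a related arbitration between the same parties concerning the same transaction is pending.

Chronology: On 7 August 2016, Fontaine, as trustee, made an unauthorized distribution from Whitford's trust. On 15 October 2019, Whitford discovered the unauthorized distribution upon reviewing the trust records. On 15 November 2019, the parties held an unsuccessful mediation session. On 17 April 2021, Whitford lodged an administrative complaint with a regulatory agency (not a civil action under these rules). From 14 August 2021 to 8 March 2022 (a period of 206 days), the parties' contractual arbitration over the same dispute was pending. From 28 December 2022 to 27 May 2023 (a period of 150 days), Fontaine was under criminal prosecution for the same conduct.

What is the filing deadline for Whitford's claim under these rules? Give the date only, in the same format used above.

8 May 2024

The claim accrued on 15 October 2019 — the later of the 7 August 2016 act and the 15 October 2019 discovery.
4 years from 15 October 2019 is 15 October 2023.
Because the pending related arbitration ran from 14 August 2021 to 8 March 2022, the deadline is extended by 206 days to 8 May 2024.
Although a criminal prosecution ran from 28 December 2022 to 27 May 2023, the stated rules do not make that a tolling event, so it is disregarded.
Nothing else in the chronology tolls or restarts the period.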